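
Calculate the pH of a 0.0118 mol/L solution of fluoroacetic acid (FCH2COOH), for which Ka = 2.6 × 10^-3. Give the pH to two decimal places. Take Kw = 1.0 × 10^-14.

pH = 2.36

FCH2COOH ⇌ FCH2COO- + H+
From the ICE table, Ka = x²/(0.0118 − x) = 2.6 × 10^-3.
Here C₀/Ka ≈ 4.54, so the small-x approximation fails. Use the quadratic:
x = (−Ka + √(Ka² + 4·Ka·C₀))/2 = 4.39 × 10^-3 M
pH = −log(4.39 × 10^-3) = 2.36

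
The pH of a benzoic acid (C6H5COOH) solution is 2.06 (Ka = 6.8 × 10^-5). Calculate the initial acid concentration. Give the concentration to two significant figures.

[H+] = 10^(-2.06) = 8.71 × 10^-3 M = x
Ka = x²/(C₀ − x) ⇒ C₀ = x + x²/Ka
C₀ = 8.71 × 10^-3 + (8.71 × 10^-3)²/(6.8 × 10^-5) = 1.12 M

C₀ = 1.1 M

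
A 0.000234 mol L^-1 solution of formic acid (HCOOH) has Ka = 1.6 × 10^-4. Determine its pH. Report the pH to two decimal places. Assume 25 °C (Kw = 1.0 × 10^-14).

HCOOH ⇌ HCOO- + H+
From the ICE table, Ka = [H+]²/(0.000234 − [H+]) = 1.6 × 10^-4.
The 5% rule fails; solving [H+]² + Ka·[H+] − Ka·C₀ = 0 exactly:
[H+] = [−0.00016 + √(0.00016² + 1.5e-07)]/2 = 1.29 × 10^-4 M
pH = −log[H+] = −log(1.29 × 10^-4) = 3.89

pH = 3.89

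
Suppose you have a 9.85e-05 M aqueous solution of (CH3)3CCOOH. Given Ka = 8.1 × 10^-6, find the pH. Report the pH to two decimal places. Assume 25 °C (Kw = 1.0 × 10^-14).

(CH3)3CCOOH ⇌ (CH3)3CCOO- + H+
From the ICE table, Ka = x²/(9.85e-05 − x) = 8.1 × 10^-6.
x is not negligible relative to C₀; solve x² + 8.1e-06·x − 7.98e-10 = 0.
x = (−Ka + √(Ka² + 4·Ka·C₀))/2 = 2.45 × 10^-5 M
pH = −log[H+] = −log(2.45 × 10^-5) = 4.61

pH = 4.61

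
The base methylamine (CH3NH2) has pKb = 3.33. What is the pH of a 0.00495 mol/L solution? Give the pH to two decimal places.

pH = 11.12

CH3NH2 + H2O ⇌ CH3NH3+ + OH-
Kb = 10^(−3.33) = 4.68 × 10^-4
Kb = x²/(0.00495 − x) = 4.68 × 10^-4
Here C₀/Kb ≈ 10.6, so the small-x approximation fails. Use the quadratic:
x = [−0.000468 + √(0.000468² + 9.27e-06)]/2 = 1.31 × 10^-3 M
pOH = 2.88, so pH = 14.00 − pOH = 11.12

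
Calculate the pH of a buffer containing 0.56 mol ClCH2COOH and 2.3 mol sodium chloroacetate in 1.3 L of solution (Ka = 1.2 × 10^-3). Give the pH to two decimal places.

pKa = −log(1.2 × 10^-3) = 2.921
Henderson–Hasselbalch: pH = pKa + log([ClCH2COO-]/[ClCH2COOH]) = 2.921 + log(2.3/0.56)
pH = 2.921 + (+0.614) = 3.53

pH = 3.53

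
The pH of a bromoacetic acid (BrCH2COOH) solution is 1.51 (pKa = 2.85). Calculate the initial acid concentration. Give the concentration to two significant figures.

[H+] = 10^(-1.51) = 3.09 × 10^-2 M = x
Ka = 10^(−2.85) = 1.41 × 10^-3
Ka = x²/(C₀ − x) ⇒ C₀ = x + x²/Ka
C₀ = 3.09 × 10^-2 + (3.09 × 10^-2)²/(1.41 × 10^-3) = 7.08 × 10^-1 M

C₀ = 7.1 × 10^-1 M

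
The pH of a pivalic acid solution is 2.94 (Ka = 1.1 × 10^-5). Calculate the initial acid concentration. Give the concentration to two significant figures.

C₀ = 1.2 × 10^-1 M

[H+] = 10^(-2.94) = 1.15 × 10^-3 M = x
Ka = x²/(C₀ − x) ⇒ C₀ = x + x²/Ka
C₀ = 1.15 × 10^-3 + (1.15 × 10^-3)²/(1.1 × 10^-5) = 1.21 × 10^-1 M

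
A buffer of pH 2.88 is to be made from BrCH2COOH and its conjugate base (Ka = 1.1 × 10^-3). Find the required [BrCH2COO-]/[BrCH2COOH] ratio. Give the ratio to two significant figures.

pKa = -log(1.1 × 10^-3) = 2.959
pH = pKa + log(r) ⇒ log(r) = 2.88 − 2.959 = -0.079
r = [BrCH2COO-]/[BrCH2COOH] = 10^(-0.079) = 0.834

ratio = 0.83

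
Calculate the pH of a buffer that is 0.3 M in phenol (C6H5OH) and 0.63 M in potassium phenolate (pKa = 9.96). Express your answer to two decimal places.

pH = 10.28

pH = pKa + log([A⁻]/[HA]) = 9.96 + log(0.63/0.3)
pH = 9.96 + (+0.322) = 10.28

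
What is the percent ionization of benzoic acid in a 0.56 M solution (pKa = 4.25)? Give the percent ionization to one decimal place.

1.0%

C6H5COOH ⇌ C6H5COO- + H+; let x = [H+] at equilibrium.
Ka = 10^(−4.25) = 5.62 × 10^-5
x ≈ √(Ka·C₀) = √(5.62 × 10^-5 × 0.56) = 5.61 × 10^-3 M
% ionization = x/C₀ × 100% = 5.61 × 10^-3/0.56 × 100% = 1.0%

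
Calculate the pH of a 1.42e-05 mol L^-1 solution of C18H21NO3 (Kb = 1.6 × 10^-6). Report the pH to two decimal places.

C18H21NO3 + H2O ⇌ C18H22NO3+ + OH-
Kb = [OH-]²/(1.42e-05 − [OH-]) = 1.6 × 10^-6
Here C₀/Kb ≈ 8.88, so the small-[OH-] approximation fails. Use the quadratic:
[OH-] = [−1.6e-06 + √(1.6e-06² + 9.09e-11)]/2 = 4.03 × 10^-6 M
pOH = 5.39, so pH = 14.00 − pOH = 8.61

pH = 8.61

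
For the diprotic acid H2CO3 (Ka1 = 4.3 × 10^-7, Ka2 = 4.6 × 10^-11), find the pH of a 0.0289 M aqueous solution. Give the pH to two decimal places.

Since Ka1 ≫ Ka2, the first ionization dominates [H+].
Ka1 = x²/(0.0289 − x) = 4.3 × 10^-7
x ≈ √(4.3 × 10^-7 × 0.0289) = 1.11 × 10^-4 M
pH = −log(1.11 × 10^-4) = 3.95

pH = 3.95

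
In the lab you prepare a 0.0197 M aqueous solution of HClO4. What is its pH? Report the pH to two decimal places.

HClO4 is a strong acid and dissociates completely, so [H+] = 0.0197 M.
pH = -log(0.0197) = 1.71

pH = 1.71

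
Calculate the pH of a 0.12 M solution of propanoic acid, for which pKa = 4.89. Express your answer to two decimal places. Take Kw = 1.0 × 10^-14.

pH = 2.91

CH3CH2COOH ⇌ CH3CH2COO- + H+
Ka = 10^(−4.89) = 1.29 × 10^-5
Ka = x²/(0.12 − x) = 1.29 × 10^-5
Assume x ≪ 0.12: x ≈ √(1.29 × 10^-5 × 0.12) = 1.24 × 10^-3 M
(x/C₀ = 1% < 5%, so the approximation holds.)
pH = −log[H+] = −log(1.24 × 10^-3) = 2.91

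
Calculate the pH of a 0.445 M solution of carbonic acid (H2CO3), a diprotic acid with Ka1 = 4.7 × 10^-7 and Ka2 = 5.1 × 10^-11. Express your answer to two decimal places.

pH = 3.34

Ka1 ≫ Ka2, so treat the first dissociation as the only significant source of H+.
Ka1 = x²/(0.445 − x) = 4.7 × 10^-7
x ≈ √(4.7 × 10^-7 × 0.445) = 4.57 × 10^-4 M
pH = −log(4.57 × 10^-4) = 3.34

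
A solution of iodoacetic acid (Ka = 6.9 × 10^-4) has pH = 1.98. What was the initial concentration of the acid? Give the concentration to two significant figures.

[H+] = 10^(-1.98) = 1.05 × 10^-2 M = x
Ka = x²/(C₀ − x) ⇒ C₀ = x + x²/Ka
C₀ = 1.05 × 10^-2 + (1.05 × 10^-2)²/(6.9 × 10^-4) = 1.70 × 10^-1 M

C₀ = 1.7 × 10^-1 M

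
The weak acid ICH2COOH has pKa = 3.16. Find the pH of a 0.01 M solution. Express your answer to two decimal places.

ICH2COOH ⇌ ICH2COO- + H+
Ka = 10^(−3.16) = 6.92 × 10^-4
From the ICE table, Ka = [H+]²/(0.01 − [H+]) = 6.92 × 10^-4.
Here C₀/Ka ≈ 14.5, so the small-[H+] approximation fails. Use the quadratic:
[H+] = [−0.000692 + √(0.000692² + 2.77e-05)]/2 = 2.31 × 10^-3 M
pH = −log[H+] = −log(2.31 × 10^-3) = 2.64

pH = 2.64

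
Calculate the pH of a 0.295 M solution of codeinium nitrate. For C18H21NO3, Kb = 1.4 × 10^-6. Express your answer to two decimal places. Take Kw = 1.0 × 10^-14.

C18H22NO3+ is the conjugate acid of the weak base C18H21NO3.
Ka = Kw/Kb = 1.0×10^-14 / 1.4 × 10^-6 = 7.14 × 10^-9
From the ICE table, Ka = [H+]²/(0.295 − [H+]) = 7.14 × 10^-9.
Assume [H+] ≪ 0.295: [H+] ≈ √(7.14 × 10^-9 × 0.295) = 4.59 × 10^-5 M
Check: 0.016% ionized — well under 5%, approximation valid.
pH = −log(4.59 × 10^-5) = 4.34

pH = 4.34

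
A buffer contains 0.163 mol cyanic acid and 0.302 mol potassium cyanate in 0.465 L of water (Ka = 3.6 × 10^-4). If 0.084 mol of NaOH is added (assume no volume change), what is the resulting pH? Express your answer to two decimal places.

pH = 4.13

After neutralization: n(HOCN) = 0.079 mol, n(OCN-) = 0.386 mol.
pKa = −log(3.6 × 10^-4) = 3.444
pH = pKa + log([A⁻]/[HA]) = 3.444 + log(0.386/0.079) = 3.444 +0.689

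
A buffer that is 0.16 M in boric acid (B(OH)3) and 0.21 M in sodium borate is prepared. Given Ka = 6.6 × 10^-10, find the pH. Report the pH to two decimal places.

pH = 9.30

pKa = −log(6.6 × 10^-10) = 9.180
pH = pKa + log([A⁻]/[HA]) = 9.180 + log(0.21/0.16)
pH = 9.180 + (+0.118) = 9.30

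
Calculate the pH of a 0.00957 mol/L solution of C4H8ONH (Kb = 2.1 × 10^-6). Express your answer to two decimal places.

pH = 10.15

C4H8ONH + H2O ⇌ C4H8ONH2+ + OH-
Kb = [OH-]²/(0.00957 − [OH-]) = 2.1 × 10^-6
Assume [OH-] ≪ 0.00957: [OH-] ≈ √(2.1 × 10^-6 × 0.00957) = 1.42 × 10^-4 M
pOH = −log(1.42 × 10^-4) = 3.85; pH = 14.00 − 3.85 = 10.15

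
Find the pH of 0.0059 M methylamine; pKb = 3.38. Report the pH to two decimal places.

pH = 11.14

CH3NH2 + H2O ⇌ CH3NH3+ + OH-
Kb = 10^(−3.38) = 4.17 × 10^-4
From the ICE table, Kb = x²/(0.0059 − x) = 4.17 × 10^-4.
x is not negligible relative to C₀; solve x² + 0.000417·x − 2.46e-06 = 0.
x = (−Kb + √(Kb² + 4·Kb·C₀))/2 = 1.37 × 10^-3 M
pOH = −log(1.37 × 10^-3) = 2.86; pH = 14.00 − 2.86 = 11.14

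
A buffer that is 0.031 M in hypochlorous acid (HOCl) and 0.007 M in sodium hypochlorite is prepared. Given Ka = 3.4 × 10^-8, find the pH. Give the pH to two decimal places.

pH = 6.82

pKa = −log(3.4 × 10^-8) = 7.469
Henderson–Hasselbalch: pH = pKa + log([OCl-]/[HOCl]) = 7.469 + log(0.007/0.031)
pH = 7.469 + (-0.646) = 6.82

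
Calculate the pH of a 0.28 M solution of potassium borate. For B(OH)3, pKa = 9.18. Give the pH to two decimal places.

pH = 11.31

B(OH)4- is the conjugate base of the weak acid B(OH)3.
Ka = 10^(−9.18) = 6.61 × 10^-10
Kb = Kw/Ka = 1.0×10^-14 / 6.61 × 10^-10 = 1.51 × 10^-5
From the ICE table, Kb = x²/(0.28 − x) = 1.51 × 10^-5.
Since Kb ≪ C₀, x ≈ √(Kb·C₀) = 2.06 × 10^-3 M.
pOH = 2.69, so pH = 14.00 − pOH = 11.31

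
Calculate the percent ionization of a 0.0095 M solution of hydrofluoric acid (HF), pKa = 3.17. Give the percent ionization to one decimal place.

HF ⇌ F- + H+; let x = [H+] at equilibrium.
Ka = 10^(−3.17) = 6.76 × 10^-4
Solve x² + 0.000676x − 6.42e-06 = 0 → x = 2.22 × 10^-3 M
Fraction ionized = 2.22 × 10^-3 / 0.0095 = 0.2337 → 23.4%

23.4%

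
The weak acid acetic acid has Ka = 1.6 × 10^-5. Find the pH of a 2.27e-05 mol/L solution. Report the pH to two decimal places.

pH = 4.90

CH3COOH ⇌ CH3COO- + H+
Let x = [H+] at equilibrium. Ka = x²/(2.27e-05 − x).
The 5% rule fails; solving x² + Ka·x − Ka·C₀ = 0 exactly:
x = [−1.6e-05 + √(1.6e-05² + 1.45e-09)]/2 = 1.27 × 10^-5 M
pH = −log[H+] = −log(1.27 × 10^-5) = 4.90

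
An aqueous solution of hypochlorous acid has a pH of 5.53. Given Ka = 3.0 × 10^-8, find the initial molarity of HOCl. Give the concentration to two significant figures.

[H+] = 10^(-5.53) = 2.95 × 10^-6 M = x
Ka = x²/(C₀ − x) ⇒ C₀ = x + x²/Ka
C₀ = 2.95 × 10^-6 + (2.95 × 10^-6)²/(3.0 × 10^-8) = 2.93 × 10^-4 M

C₀ = 2.9 × 10^-4 M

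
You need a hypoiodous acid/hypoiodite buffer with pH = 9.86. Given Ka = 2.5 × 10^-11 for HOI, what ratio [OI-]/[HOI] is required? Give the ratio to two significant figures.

ratio = 0.18

pKa = -log(2.5 × 10^-11) = 10.602
pH = pKa + log(r) ⇒ log(r) = 9.86 − 10.602 = -0.742
r = [OI-]/[HOI] = 10^(-0.742) = 0.181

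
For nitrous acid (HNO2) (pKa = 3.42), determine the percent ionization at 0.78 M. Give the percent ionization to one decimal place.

2.2%

HNO2 ⇌ NO2- + H+; let x = [H+] at equilibrium.
Ka = 10^(−3.42) = 3.80 × 10^-4
x ≈ √(Ka·C₀) = √(3.80 × 10^-4 × 0.78) = 1.72 × 10^-2 M
% ionization = x/C₀ × 100% = 1.72 × 10^-2/0.78 × 100% = 2.2%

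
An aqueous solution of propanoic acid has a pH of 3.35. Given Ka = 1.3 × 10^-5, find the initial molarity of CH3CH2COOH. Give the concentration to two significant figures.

[H+] = 10^(-3.35) = 4.47 × 10^-4 M = x
Ka = x²/(C₀ − x) ⇒ C₀ = x + x²/Ka
C₀ = 4.47 × 10^-4 + (4.47 × 10^-4)²/(1.3 × 10^-5) = 1.58 × 10^-2 M

C₀ = 1.6 × 10^-2 M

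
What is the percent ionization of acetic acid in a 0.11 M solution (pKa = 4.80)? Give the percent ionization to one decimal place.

CH3COOH ⇌ CH3COO- + H+; let x = [H+] at equilibrium.
Ka = 10^(−4.80) = 1.58 × 10^-5
x ≈ √(Ka·C₀) = √(1.58 × 10^-5 × 0.11) = 1.32 × 10^-3 M
% ionization = x/C₀ × 100% = 1.32 × 10^-3/0.11 × 100% = 1.2%

1.2%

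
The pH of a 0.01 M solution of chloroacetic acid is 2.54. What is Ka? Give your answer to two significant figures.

Ka = 1.2 × 10^-3

[H+] = 10^(-2.54) = 2.88 × 10^-3 M
At equilibrium [HA] = 0.01 − 2.88 × 10^-3 = 7.12 × 10^-3 M
Ka = [H+][A-]/[HA] = (2.88 × 10^-3)² / 7.12 × 10^-3 = 1.2 × 10^-3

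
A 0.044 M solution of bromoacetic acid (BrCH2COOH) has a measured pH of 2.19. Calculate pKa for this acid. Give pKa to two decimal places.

[H+] = 10^(-2.19) = 6.46 × 10^-3 M
At equilibrium [HA] = 0.044 − 6.46 × 10^-3 = 3.75 × 10^-2 M
Ka = [H+][A-]/[HA] = (6.46 × 10^-3)² / 3.75 × 10^-2 = 1.11 × 10^-3
pKa = -log(1.11 × 10^-3) = 2.95

pKa = 2.95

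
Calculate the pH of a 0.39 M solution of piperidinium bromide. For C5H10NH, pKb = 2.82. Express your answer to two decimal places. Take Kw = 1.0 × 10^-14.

C5H10NH2+ is the conjugate acid of the weak base C5H10NH.
Kb = 10^(−2.82) = 1.51 × 10^-3
Ka = Kw/Kb = 1.0×10^-14 / 1.51 × 10^-3 = 6.62 × 10^-12
From the ICE table, Ka = [H+]²/(0.39 − [H+]) = 6.62 × 10^-12.
Since Ka ≪ C₀, [H+] ≈ √(Ka·C₀) = 1.61 × 10^-6 M.
([H+]/C₀ = 0.00041% < 5%, so the approximation holds.)
pH = −log[H+] = −log(1.61 × 10^-6) = 5.79

pH = 5.79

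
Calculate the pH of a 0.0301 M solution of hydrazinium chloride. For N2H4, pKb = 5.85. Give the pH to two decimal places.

N2H5+ is the conjugate acid of the weak base N2H4.
Kb = 10^(−5.85) = 1.41 × 10^-6
Ka = Kw/Kb = 1.0×10^-14 / 1.41 × 10^-6 = 7.09 × 10^-9
Ka = [H+]²/(0.0301 − [H+]) = 7.09 × 10^-9
Neglecting [H+] in the denominator: [H+] = √(7.09 × 10^-9 × 0.0301) = 1.46 × 10^-5 M
([H+]/C₀ = 0.049% < 5%, so the approximation holds.)
pH = −log(1.46 × 10^-5) = 4.84

pH = 4.84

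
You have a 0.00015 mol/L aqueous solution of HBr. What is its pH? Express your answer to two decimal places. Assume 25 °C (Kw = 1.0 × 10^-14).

pH = 3.82

HBr is a strong acid and dissociates completely, so [H+] = 0.00015 M.
pH = -log(0.00015) = 3.82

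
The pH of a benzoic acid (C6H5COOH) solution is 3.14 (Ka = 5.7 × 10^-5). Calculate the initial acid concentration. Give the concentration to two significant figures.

C₀ = 9.9 × 10^-3 M

[H+] = 10^(-3.14) = 7.24 × 10^-4 M = x
Ka = x²/(C₀ − x) ⇒ C₀ = x + x²/Ka
C₀ = 7.24 × 10^-4 + (7.24 × 10^-4)²/(5.7 × 10^-5) = 9.92 × 10^-3 M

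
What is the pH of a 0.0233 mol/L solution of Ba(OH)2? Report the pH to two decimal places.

pH = 12.67

Ba(OH)2 is a strong base (each formula unit releases 2 OH-); [OH-] = 0.0466 M.
pOH = -log(0.0466) = 1.33
pH = 14.00 - 1.33 = 12.67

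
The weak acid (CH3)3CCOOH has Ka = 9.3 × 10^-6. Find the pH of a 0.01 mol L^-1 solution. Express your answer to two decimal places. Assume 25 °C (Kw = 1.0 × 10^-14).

pH = 3.52

(CH3)3CCOOH ⇌ (CH3)3CCOO- + H+
Ka = [H+]²/(0.01 − [H+]) = 9.3 × 10^-6
Assume [H+] ≪ 0.01: [H+] ≈ √(9.3 × 10^-6 × 0.01) = 3.05 × 10^-4 M
pH = −log[H+] = −log(3.05 × 10^-4) = 3.52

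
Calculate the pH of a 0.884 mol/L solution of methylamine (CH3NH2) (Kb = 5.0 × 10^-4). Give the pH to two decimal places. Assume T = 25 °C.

pH = 12.32

CH3NH2 + H2O ⇌ CH3NH3+ + OH-
From the ICE table, Kb = x²/(0.884 − x) = 5.0 × 10^-4.
Since Kb ≪ C₀, x ≈ √(Kb·C₀) = 2.10 × 10^-2 M.
Check: 2.4% ionized — well under 5%, approximation valid.
pOH = 1.68, so pH = 14.00 − pOH = 12.32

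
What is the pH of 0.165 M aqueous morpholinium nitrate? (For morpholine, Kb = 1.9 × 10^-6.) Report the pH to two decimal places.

pH = 4.53

C4H8ONH2+ is the conjugate acid of the weak base C4H8ONH.
Ka = Kw/Kb = 1.0×10^-14 / 1.9 × 10^-6 = 5.26 × 10^-9
Ka = x²/(0.165 − x) = 5.26 × 10^-9
Neglecting x in the denominator: x = √(5.26 × 10^-9 × 0.165) = 2.95 × 10^-5 M
Check: 0.018% ionized — well under 5%, approximation valid.
pH = −log(2.95 × 10^-5) = 4.53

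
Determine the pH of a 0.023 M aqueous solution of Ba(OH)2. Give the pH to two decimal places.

Ba(OH)2 is a strong base (each formula unit releases 2 OH-); [OH-] = 0.046 M.
pOH = -log(0.046) = 1.34
pH = 14.00 - 1.34 = 12.66

pH = 12.66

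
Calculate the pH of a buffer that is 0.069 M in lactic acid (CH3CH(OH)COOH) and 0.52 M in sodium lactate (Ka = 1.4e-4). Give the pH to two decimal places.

pH = 4.73

pKa = −log(1.4 × 10^-4) = 3.854
Using pH = pKa + log([base]/[acid]) with [base]/[acid] = 0.52/0.069:
pH = 3.854 + (+0.877) = 4.73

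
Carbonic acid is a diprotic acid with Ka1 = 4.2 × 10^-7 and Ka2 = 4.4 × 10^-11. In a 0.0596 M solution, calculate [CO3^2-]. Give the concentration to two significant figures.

First ionization gives [H+] ≈ [HCO3-] = 1.58 × 10^-4 M.
Second step: Ka2 = [H+][CO3^2-]/[HCO3-] ≈ [CO3^2-] (since [H+] ≈ [HCO3-]).
So [CO3^2-] ≈ Ka2.

4.4 × 10^-11 M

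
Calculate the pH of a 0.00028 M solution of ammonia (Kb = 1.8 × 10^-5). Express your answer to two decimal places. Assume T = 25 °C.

NH3 + H2O ⇌ NH4+ + OH-
Kb = x²/(0.00028 − x) = 1.8 × 10^-5
Here C₀/Kb ≈ 15.6, so the small-x approximation fails. Use the quadratic:
x = (−Kb + √(Kb² + 4·Kb·C₀))/2 = 6.26 × 10^-5 M
pOH = 4.20, so pH = 14.00 − pOH = 9.80

pH = 9.80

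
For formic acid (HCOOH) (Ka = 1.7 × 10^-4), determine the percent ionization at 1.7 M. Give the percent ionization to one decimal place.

HCOOH ⇌ HCOO- + H+; let x = [H+] at equilibrium.
x ≈ √(Ka·C₀) = √(1.7 × 10^-4 × 1.7) = 1.70 × 10^-2 M
% ionization = x/C₀ × 100% = 1.70 × 10^-2/1.7 × 100% = 1.0%

1.0%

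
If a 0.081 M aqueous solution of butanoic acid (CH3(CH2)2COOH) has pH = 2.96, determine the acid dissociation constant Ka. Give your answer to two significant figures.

Ka = 1.5 × 10^-5

[H+] = 10^(-2.96) = 1.10 × 10^-3 M
At equilibrium [HA] = 0.081 − 1.10 × 10^-3 = 7.99 × 10^-2 M
Ka = [H+][A-]/[HA] = (1.10 × 10^-3)² / 7.99 × 10^-2 = 1.5 × 10^-5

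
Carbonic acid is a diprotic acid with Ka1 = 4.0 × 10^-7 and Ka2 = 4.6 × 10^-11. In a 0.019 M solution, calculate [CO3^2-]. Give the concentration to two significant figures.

First ionization gives [H+] ≈ [HCO3-] = 8.72 × 10^-5 M.
Second step: Ka2 = [H+][CO3^2-]/[HCO3-] ≈ [CO3^2-] (since [H+] ≈ [HCO3-]).
So [CO3^2-] ≈ Ka2.

4.6 × 10^-11 M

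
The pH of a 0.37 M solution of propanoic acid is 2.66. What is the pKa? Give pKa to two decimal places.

pKa = 4.89

[H+] = 10^(-2.66) = 2.19 × 10^-3 M
At equilibrium [HA] = 0.37 − 2.19 × 10^-3 = 3.68 × 10^-1 M
Ka = [H+][A-]/[HA] = (2.19 × 10^-3)² / 3.68 × 10^-1 = 1.30 × 10^-5
pKa = -log(1.30 × 10^-5) = 4.89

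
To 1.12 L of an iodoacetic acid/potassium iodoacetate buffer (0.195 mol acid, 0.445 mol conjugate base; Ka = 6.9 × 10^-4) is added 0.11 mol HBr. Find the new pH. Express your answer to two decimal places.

Added H+ converts ICH2COO- to ICH2COOH: ICH2COOH → 0.305 mol, ICH2COO- → 0.335 mol.
pKa = −log(6.9 × 10^-4) = 3.161
Henderson–Hasselbalch with mole ratio 0.335/0.305: pH = 3.161 + (+0.041)

pH = 3.20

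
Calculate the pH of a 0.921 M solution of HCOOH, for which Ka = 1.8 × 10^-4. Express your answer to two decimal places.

pH = 1.89

HCOOH ⇌ HCOO- + H+
From the ICE table, Ka = x²/(0.921 − x) = 1.8 × 10^-4.
Neglecting x in the denominator: x = √(1.8 × 10^-4 × 0.921) = 1.29 × 10^-2 M
Check: 1.4% ionized — well under 5%, approximation valid.
pH = −log(1.29 × 10^-2) = 1.89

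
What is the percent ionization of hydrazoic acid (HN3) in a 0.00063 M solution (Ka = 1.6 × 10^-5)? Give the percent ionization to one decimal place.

14.7%

HN3 ⇌ N3- + H+; let x = [H+] at equilibrium.
Ka = x²/(C₀ − x); solving the quadratic gives x = 9.27 × 10^-5 M.
% ionization = x/C₀ × 100% = 9.27 × 10^-5/0.00063 × 100% = 14.7%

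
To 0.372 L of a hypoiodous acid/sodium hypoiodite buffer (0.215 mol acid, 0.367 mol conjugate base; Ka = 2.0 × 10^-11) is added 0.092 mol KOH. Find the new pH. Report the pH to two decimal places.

pH = 11.27

OH- converts HOI to OI-: HOI → 0.123 mol, OI- → 0.459 mol.
pKa = −log(2.0 × 10^-11) = 10.699
pH = pKa + log([A⁻]/[HA]) = 10.699 + log(0.459/0.123) = 10.699 +0.572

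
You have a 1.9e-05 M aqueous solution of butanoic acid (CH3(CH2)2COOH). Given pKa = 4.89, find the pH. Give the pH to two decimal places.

CH3(CH2)2COOH ⇌ CH3(CH2)2COO- + H+
Ka = 10^(−4.89) = 1.29 × 10^-5
Ka = x²/(1.9e-05 − x) = 1.29 × 10^-5
The 5% rule fails; solving x² + Ka·x − Ka·C₀ = 0 exactly:
x = [−1.29e-05 + √(1.29e-05² + 9.8e-10)]/2 = 1.05 × 10^-5 M
pH = −log[H+] = −log(1.05 × 10^-5) = 4.98

pH = 4.98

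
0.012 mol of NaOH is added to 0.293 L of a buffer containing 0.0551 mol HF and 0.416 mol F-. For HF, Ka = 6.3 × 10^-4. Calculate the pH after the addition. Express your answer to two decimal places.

After neutralization: n(HF) = 0.0431 mol, n(F-) = 0.428 mol.
pKa = −log(6.3 × 10^-4) = 3.201
pH = pKa + log(n_F-/n_HF) = 3.201 + log(0.428/0.0431) = 3.201 + (+0.997)

pH = 4.20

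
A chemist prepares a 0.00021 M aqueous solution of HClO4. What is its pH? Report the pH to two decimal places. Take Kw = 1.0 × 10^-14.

HClO4 is a strong acid and dissociates completely, so [H+] = 0.00021 M.
pH = -log(0.00021) = 3.68

pH = 3.68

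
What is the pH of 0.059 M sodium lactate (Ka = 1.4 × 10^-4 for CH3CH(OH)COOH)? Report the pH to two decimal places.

pH = 8.31

CH3CH(OH)COO- is the conjugate base of the weak acid CH3CH(OH)COOH.
Kb = Kw/Ka = 1.0×10^-14 / 1.4 × 10^-4 = 7.14 × 10^-11
Kb = x²/(0.059 − x) = 7.14 × 10^-11
Assume x ≪ 0.059: x ≈ √(7.14 × 10^-11 × 0.059) = 2.05 × 10^-6 M
pOH = 5.69, so pH = 14.00 − pOH = 8.31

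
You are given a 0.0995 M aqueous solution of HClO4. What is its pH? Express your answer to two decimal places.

pH = 1.00

HClO4 is a strong acid and dissociates completely, so [H+] = 0.0995 M.
pH = -log(0.0995) = 1.00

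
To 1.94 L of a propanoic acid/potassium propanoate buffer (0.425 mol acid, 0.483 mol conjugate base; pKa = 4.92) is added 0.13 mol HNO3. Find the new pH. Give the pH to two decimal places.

Added H+ converts CH3CH2COO- to CH3CH2COOH: CH3CH2COOH → 0.555 mol, CH3CH2COO- → 0.353 mol.
Henderson–Hasselbalch with mole ratio 0.353/0.555: pH = 4.92 + (-0.197)

pH = 4.72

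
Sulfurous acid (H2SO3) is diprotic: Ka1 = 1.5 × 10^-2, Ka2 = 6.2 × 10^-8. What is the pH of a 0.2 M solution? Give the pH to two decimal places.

Ka1 ≫ Ka2, so treat the first dissociation as the only significant source of H+.
Ka1 = x²/(0.2 − x) = 1.5 × 10^-2
Solving the quadratic: x = (−Ka1 + √(Ka1² + 4·Ka1·C₀))/2 = 4.78 × 10^-2 M
pH = −log(4.78 × 10^-2) = 1.32

pH = 1.32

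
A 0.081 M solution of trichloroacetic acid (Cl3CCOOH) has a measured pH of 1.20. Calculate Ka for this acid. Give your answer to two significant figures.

[H+] = 10^(-1.20) = 6.31 × 10^-2 M
At equilibrium [HA] = 0.081 − 6.31 × 10^-2 = 1.79 × 10^-2 M
Ka = [H+][A-]/[HA] = (6.31 × 10^-2)² / 1.79 × 10^-2 = 2.2 × 10^-1

Ka = 2.2 × 10^-1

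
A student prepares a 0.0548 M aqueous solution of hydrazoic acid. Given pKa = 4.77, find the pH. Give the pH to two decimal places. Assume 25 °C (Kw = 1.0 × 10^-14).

pH = 3.02

HN3 ⇌ N3- + H+
Ka = 10^(−4.77) = 1.70 × 10^-5
From the ICE table, Ka = x²/(0.0548 − x) = 1.70 × 10^-5.
Assume x ≪ 0.0548: x ≈ √(1.70 × 10^-5 × 0.0548) = 9.65 × 10^-4 M
pH = −log(9.65 × 10^-4) = 3.02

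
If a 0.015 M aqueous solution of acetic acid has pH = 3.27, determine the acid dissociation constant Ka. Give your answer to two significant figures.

[H+] = 10^(-3.27) = 5.37 × 10^-4 M
At equilibrium [HA] = 0.015 − 5.37 × 10^-4 = 1.45 × 10^-2 M
Ka = [H+][A-]/[HA] = (5.37 × 10^-4)² / 1.45 × 10^-2 = 2.0 × 10^-5

Ka = 2.0 × 10^-5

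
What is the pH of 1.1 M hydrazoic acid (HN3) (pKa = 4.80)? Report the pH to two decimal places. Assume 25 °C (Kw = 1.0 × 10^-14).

HN3 ⇌ N3- + H+
Ka = 10^(−4.80) = 1.58 × 10^-5
Ka = [H+]²/(1.1 − [H+]) = 1.58 × 10^-5
Neglecting [H+] in the denominator: [H+] = √(1.58 × 10^-5 × 1.1) = 4.17 × 10^-3 M
Check: 0.38% ionized — well under 5%, approximation valid.
pH = −log[H+] = −log(4.17 × 10^-3) = 2.38

pH = 2.38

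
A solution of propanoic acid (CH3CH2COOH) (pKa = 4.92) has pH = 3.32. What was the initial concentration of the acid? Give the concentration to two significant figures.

C₀ = 2.0 × 10^-2 M

[H+] = 10^(-3.32) = 4.79 × 10^-4 M = x
Ka = 10^(−4.92) = 1.20 × 10^-5
Ka = x²/(C₀ − x) ⇒ C₀ = x + x²/Ka
C₀ = 4.79 × 10^-4 + (4.79 × 10^-4)²/(1.20 × 10^-5) = 1.96 × 10^-2 M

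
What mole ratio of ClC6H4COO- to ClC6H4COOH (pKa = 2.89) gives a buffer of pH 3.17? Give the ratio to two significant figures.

ratio = 1.9

pH = pKa + log(r) ⇒ log(r) = 3.17 − 2.89 = +0.28
r = [ClC6H4COO-]/[ClC6H4COOH] = 10^(+0.28) = 1.91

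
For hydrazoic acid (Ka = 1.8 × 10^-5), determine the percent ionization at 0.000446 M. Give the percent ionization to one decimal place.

18.2%

HN3 ⇌ N3- + H+; let x = [H+] at equilibrium.
Solve x² + 1.8e-05x − 8.03e-09 = 0 → x = 8.10 × 10^-5 M
Fraction ionized = 8.10 × 10^-5 / 0.000446 = 0.1816 → 18.2%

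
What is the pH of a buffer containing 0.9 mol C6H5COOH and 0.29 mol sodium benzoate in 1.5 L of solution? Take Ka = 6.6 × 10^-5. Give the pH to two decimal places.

pKa = −log(6.6 × 10^-5) = 4.180
Henderson–Hasselbalch: pH = pKa + log([C6H5COO-]/[C6H5COOH]) = 4.180 + log(0.29/0.9)
pH = 4.180 + (-0.492) = 3.69

pH = 3.69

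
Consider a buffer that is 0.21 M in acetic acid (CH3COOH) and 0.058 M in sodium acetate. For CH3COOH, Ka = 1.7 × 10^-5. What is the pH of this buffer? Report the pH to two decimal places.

pKa = −log(1.7 × 10^-5) = 4.770
Henderson–Hasselbalch: pH = pKa + log([CH3COO-]/[CH3COOH]) = 4.770 + log(0.058/0.21)
pH = 4.770 + (-0.559) = 4.21

pH = 4.21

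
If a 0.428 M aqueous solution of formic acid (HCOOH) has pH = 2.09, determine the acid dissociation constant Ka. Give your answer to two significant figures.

[H+] = 10^(-2.09) = 8.13 × 10^-3 M
At equilibrium [HA] = 0.428 − 8.13 × 10^-3 = 4.20 × 10^-1 M
Ka = [H+][A-]/[HA] = (8.13 × 10^-3)² / 4.20 × 10^-1 = 1.6 × 10^-4

Ka = 1.6 × 10^-4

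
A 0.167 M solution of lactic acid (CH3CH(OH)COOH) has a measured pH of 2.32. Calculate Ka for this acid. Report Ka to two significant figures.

[H+] = 10^(-2.32) = 4.79 × 10^-3 M
At equilibrium [HA] = 0.167 − 4.79 × 10^-3 = 1.62 × 10^-1 M
Ka = [H+][A-]/[HA] = (4.79 × 10^-3)² / 1.62 × 10^-1 = 1.4 × 10^-4

Ka = 1.4 × 10^-4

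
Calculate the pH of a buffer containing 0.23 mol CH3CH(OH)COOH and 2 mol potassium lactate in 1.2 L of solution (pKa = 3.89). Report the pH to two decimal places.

pH = pKa + log([A⁻]/[HA]) = 3.89 + log(2/0.23)
pH = 3.89 + (+0.939) = 4.83

pH = 4.83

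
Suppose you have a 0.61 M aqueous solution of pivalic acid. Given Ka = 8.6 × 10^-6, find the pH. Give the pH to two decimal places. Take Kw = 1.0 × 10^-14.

(CH3)3CCOOH ⇌ (CH3)3CCOO- + H+
Ka = [H+]²/(0.61 − [H+]) = 8.6 × 10^-6
Since Ka ≪ C₀, [H+] ≈ √(Ka·C₀) = 2.29 × 10^-3 M.
pH = −log[H+] = −log(2.29 × 10^-3) = 2.64

pH = 2.64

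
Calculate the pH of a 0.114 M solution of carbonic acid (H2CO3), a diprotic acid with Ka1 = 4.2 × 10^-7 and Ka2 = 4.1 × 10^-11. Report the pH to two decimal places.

Since Ka1 ≫ Ka2, the first ionization dominates [H+].
Ka1 = x²/(0.114 − x) = 4.2 × 10^-7
x ≈ √(4.2 × 10^-7 × 0.114) = 2.19 × 10^-4 M
pH = −log(2.19 × 10^-4) = 3.66

pH = 3.66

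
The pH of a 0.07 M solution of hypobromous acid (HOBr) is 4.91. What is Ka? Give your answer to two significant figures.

Ka = 2.2 × 10^-9

[H+] = 10^(-4.91) = 1.23 × 10^-5 M
At equilibrium [HA] = 0.07 − 1.23 × 10^-5 = 7.00 × 10^-2 M
Ka = [H+][A-]/[HA] = (1.23 × 10^-5)² / 7.00 × 10^-2 = 2.2 × 10^-9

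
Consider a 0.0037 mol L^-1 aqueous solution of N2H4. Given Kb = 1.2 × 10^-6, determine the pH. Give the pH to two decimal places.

N2H4 + H2O ⇌ N2H5+ + OH-
From the ICE table, Kb = [OH-]²/(0.0037 − [OH-]) = 1.2 × 10^-6.
Neglecting [OH-] in the denominator: [OH-] = √(1.2 × 10^-6 × 0.0037) = 6.66 × 10^-5 M
([OH-]/C₀ = 1.8% < 5%, so the approximation holds.)
pOH = −log(6.66 × 10^-5) = 4.18; pH = 14.00 − 4.18 = 9.82

pH = 9.82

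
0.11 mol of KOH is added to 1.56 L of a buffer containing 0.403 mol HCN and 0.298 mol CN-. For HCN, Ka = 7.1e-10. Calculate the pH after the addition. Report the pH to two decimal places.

pH = 9.29

OH- converts HCN to CN-: HCN → 0.293 mol, CN- → 0.408 mol.
pKa = −log(7.1 × 10^-10) = 9.149
Henderson–Hasselbalch with mole ratio 0.408/0.293: pH = 9.149 + (+0.144)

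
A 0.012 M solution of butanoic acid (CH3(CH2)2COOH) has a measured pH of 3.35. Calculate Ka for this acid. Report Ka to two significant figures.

Ka = 1.7 × 10^-5

[H+] = 10^(-3.35) = 4.47 × 10^-4 M
At equilibrium [HA] = 0.012 − 4.47 × 10^-4 = 1.16 × 10^-2 M
Ka = [H+][A-]/[HA] = (4.47 × 10^-4)² / 1.16 × 10^-2 = 1.7 × 10^-5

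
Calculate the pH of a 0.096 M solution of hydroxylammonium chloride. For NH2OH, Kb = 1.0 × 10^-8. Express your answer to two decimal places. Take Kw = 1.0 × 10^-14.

pH = 3.51

NH3OH+ is the conjugate acid of the weak base NH2OH.
Ka = Kw/Kb = 1.0×10^-14 / 1.0 × 10^-8 = 1.00 × 10^-6
Ka = [H+]²/(0.096 − [H+]) = 1.00 × 10^-6
Assume [H+] ≪ 0.096: [H+] ≈ √(1.00 × 10^-6 × 0.096) = 3.10 × 10^-4 M
Check: 0.32% ionized — well under 5%, approximation valid.
pH = −log[H+] = −log(3.10 × 10^-4) = 3.51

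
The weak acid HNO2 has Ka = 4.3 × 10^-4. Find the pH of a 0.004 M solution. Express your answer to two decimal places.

pH = 2.95

HNO2 ⇌ NO2- + H+
From the ICE table, Ka = [H+]²/(0.004 − [H+]) = 4.3 × 10^-4.
[H+] is not negligible relative to C₀; solve [H+]² + 0.00043·[H+] − 1.72e-06 = 0.
[H+] = (−Ka + √(Ka² + 4·Ka·C₀))/2 = 1.11 × 10^-3 M
pH = −log(1.11 × 10^-3) = 2.95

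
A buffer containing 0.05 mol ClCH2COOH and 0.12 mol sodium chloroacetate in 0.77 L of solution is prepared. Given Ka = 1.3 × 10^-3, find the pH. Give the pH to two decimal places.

pKa = −log(1.3 × 10^-3) = 2.886
Using pH = pKa + log([base]/[acid]) with [base]/[acid] = 0.12/0.05:
pH = 2.886 + (+0.380) = 3.27

pH = 3.27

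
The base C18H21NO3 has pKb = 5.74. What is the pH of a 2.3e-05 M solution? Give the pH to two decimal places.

pH = 8.75

C18H21NO3 + H2O ⇌ C18H22NO3+ + OH-
Kb = 10^(−5.74) = 1.82 × 10^-6
From the ICE table, Kb = [OH-]²/(2.3e-05 − [OH-]) = 1.82 × 10^-6.
[OH-] is not negligible relative to C₀; solve [OH-]² + 1.82e-06·[OH-] − 4.19e-11 = 0.
[OH-] = (−Kb + √(Kb² + 4·Kb·C₀))/2 = 5.62 × 10^-6 M
pOH = 5.25, so pH = 14.00 − pOH = 8.75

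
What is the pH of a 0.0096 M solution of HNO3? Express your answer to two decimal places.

pH = 2.02

HNO3 is a strong acid and dissociates completely, so [H+] = 0.0096 M.
pH = -log(0.0096) = 2.02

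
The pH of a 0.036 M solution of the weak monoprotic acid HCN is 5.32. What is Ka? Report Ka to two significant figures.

[H+] = 10^(-5.32) = 4.79 × 10^-6 M
At equilibrium [HA] = 0.036 − 4.79 × 10^-6 = 3.60 × 10^-2 M
Ka = [H+][A-]/[HA] = (4.79 × 10^-6)² / 3.60 × 10^-2 = 6.4 × 10^-10

Ka = 6.4 × 10^-10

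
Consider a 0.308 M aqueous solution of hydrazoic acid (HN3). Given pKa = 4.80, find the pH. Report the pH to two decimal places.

pH = 2.66

HN3 ⇌ N3- + H+
Ka = 10^(−4.80) = 1.58 × 10^-5
Let x = [H+] at equilibrium. Ka = x²/(0.308 − x).
Neglecting x in the denominator: x = √(1.58 × 10^-5 × 0.308) = 2.21 × 10^-3 M
(x/C₀ = 0.72% < 5%, so the approximation holds.)
pH = −log[H+] = −log(2.21 × 10^-3) = 2.66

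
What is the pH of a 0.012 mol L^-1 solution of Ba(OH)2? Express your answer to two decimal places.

pH = 12.38

Ba(OH)2 is a strong base (each formula unit releases 2 OH-); [OH-] = 0.024 M.
pOH = -log(0.024) = 1.62
pH = 14.00 - 1.62 = 12.38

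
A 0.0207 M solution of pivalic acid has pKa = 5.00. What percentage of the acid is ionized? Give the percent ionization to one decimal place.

2.2%

(CH3)3CCOOH ⇌ (CH3)3CCOO- + H+; let x = [H+] at equilibrium.
Ka = 10^(−5.00) = 1.00 × 10^-5
x ≈ √(Ka·C₀) = √(1.00 × 10^-5 × 0.0207) = 4.55 × 10^-4 M
% ionization = x/C₀ × 100% = 4.55 × 10^-4/0.0207 × 100% = 2.2%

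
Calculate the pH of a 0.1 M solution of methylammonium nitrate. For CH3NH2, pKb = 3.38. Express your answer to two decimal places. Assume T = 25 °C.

pH = 5.81

CH3NH3+ is the conjugate acid of the weak base CH3NH2.
Kb = 10^(−3.38) = 4.17 × 10^-4
Ka = Kw/Kb = 1.0×10^-14 / 4.17 × 10^-4 = 2.40 × 10^-11
From the ICE table, Ka = [H+]²/(0.1 − [H+]) = 2.40 × 10^-11.
Assume [H+] ≪ 0.1: [H+] ≈ √(2.40 × 10^-11 × 0.1) = 1.55 × 10^-6 M
pH = −log[H+] = −log(1.55 × 10^-6) = 5.81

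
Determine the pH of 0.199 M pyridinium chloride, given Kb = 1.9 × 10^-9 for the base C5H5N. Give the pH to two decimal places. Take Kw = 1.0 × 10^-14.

pH = 2.99

C5H5NH+ is the conjugate acid of the weak base C5H5N.
Ka = Kw/Kb = 1.0×10^-14 / 1.9 × 10^-9 = 5.26 × 10^-6
Ka = [H+]²/(0.199 − [H+]) = 5.26 × 10^-6
Neglecting [H+] in the denominator: [H+] = √(5.26 × 10^-6 × 0.199) = 1.02 × 10^-3 M
Check: 0.51% ionized — well under 5%, approximation valid.
pH = −log(1.02 × 10^-3) = 2.99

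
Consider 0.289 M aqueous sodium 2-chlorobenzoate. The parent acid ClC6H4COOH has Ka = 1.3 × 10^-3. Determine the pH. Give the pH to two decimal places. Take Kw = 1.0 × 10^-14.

pH = 8.17

ClC6H4COO- is the conjugate base of the weak acid ClC6H4COOH.
Kb = Kw/Ka = 1.0×10^-14 / 1.3 × 10^-3 = 7.69 × 10^-12
Let x = [OH-] at equilibrium. Kb = x²/(0.289 − x).
Since Kb ≪ C₀, x ≈ √(Kb·C₀) = 1.49 × 10^-6 M.
pOH = 5.83, so pH = 14.00 − pOH = 8.17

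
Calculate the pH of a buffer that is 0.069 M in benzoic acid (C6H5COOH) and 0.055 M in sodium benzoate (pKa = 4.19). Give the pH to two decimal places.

pH = pKa + log([A⁻]/[HA]) = 4.19 + log(0.055/0.069)
pH = 4.19 + (-0.098) = 4.09

pH = 4.09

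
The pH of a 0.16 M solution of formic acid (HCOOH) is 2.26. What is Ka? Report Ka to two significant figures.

[H+] = 10^(-2.26) = 5.50 × 10^-3 M
At equilibrium [HA] = 0.16 − 5.50 × 10^-3 = 1.54 × 10^-1 M
Ka = [H+][A-]/[HA] = (5.50 × 10^-3)² / 1.54 × 10^-1 = 2.0 × 10^-4

Ka = 2.0 × 10^-4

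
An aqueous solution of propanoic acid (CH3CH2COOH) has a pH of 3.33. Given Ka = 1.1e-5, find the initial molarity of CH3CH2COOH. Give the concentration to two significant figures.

C₀ = 2.0 × 10^-2 M

[H+] = 10^(-3.33) = 4.68 × 10^-4 M = x
Ka = x²/(C₀ − x) ⇒ C₀ = x + x²/Ka
C₀ = 4.68 × 10^-4 + (4.68 × 10^-4)²/(1.1 × 10^-5) = 2.04 × 10^-2 M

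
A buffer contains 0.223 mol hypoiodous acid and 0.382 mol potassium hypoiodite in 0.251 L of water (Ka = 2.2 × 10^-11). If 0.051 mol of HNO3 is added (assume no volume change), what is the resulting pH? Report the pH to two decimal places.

After neutralization: n(HOI) = 0.274 mol, n(OI-) = 0.331 mol.
pKa = −log(2.2 × 10^-11) = 10.658
Henderson–Hasselbalch with mole ratio 0.331/0.274: pH = 10.658 + (+0.082)

pH = 10.74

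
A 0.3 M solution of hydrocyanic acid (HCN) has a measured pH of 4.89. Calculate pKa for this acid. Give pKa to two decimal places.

pKa = 9.26

[H+] = 10^(-4.89) = 1.29 × 10^-5 M
At equilibrium [HA] = 0.3 − 1.29 × 10^-5 = 3.00 × 10^-1 M
Ka = [H+][A-]/[HA] = (1.29 × 10^-5)² / 3.00 × 10^-1 = 5.55 × 10^-10
pKa = -log(5.55 × 10^-10) = 9.26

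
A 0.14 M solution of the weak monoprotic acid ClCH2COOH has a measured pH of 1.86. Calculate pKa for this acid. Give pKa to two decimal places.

[H+] = 10^(-1.86) = 1.38 × 10^-2 M
At equilibrium [HA] = 0.14 − 1.38 × 10^-2 = 1.26 × 10^-1 M
Ka = [H+][A-]/[HA] = (1.38 × 10^-2)² / 1.26 × 10^-1 = 1.51 × 10^-3
pKa = -log(1.51 × 10^-3) = 2.82

pKa = 2.82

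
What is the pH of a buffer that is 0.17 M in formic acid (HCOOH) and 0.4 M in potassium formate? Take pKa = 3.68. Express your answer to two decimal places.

pH = 4.05

pH = pKa + log([A⁻]/[HA]) = 3.68 + log(0.4/0.17)
pH = 3.68 + (+0.372) = 4.05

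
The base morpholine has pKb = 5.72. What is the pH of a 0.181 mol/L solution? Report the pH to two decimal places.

C4H8ONH + H2O ⇌ C4H8ONH2+ + OH-
Kb = 10^(−5.72) = 1.91 × 10^-6
Let x = [OH-] at equilibrium. Kb = x²/(0.181 − x).
Assume x ≪ 0.181: x ≈ √(1.91 × 10^-6 × 0.181) = 5.88 × 10^-4 M
Check: 0.32% ionized — well under 5%, approximation valid.
pOH = −log(5.88 × 10^-4) = 3.23; pH = 14.00 − 3.23 = 10.77

pH = 10.77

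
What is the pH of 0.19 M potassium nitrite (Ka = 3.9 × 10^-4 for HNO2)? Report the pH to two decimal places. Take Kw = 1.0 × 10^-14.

pH = 8.34

NO2- is the conjugate base of the weak acid HNO2.
Kb = Kw/Ka = 1.0×10^-14 / 3.9 × 10^-4 = 2.56 × 10^-11
Kb = [OH-]²/(0.19 − [OH-]) = 2.56 × 10^-11
Since Kb ≪ C₀, [OH-] ≈ √(Kb·C₀) = 2.21 × 10^-6 M.
Check: 0.0012% ionized — well under 5%, approximation valid.
pOH = 5.66, so pH = 14.00 − pOH = 8.34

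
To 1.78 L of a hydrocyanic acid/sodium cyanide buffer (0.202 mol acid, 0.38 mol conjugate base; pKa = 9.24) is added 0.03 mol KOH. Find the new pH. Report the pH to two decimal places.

After neutralization: n(HCN) = 0.172 mol, n(CN-) = 0.41 mol.
Henderson–Hasselbalch with mole ratio 0.41/0.172: pH = 9.24 + (+0.377)

pH = 9.62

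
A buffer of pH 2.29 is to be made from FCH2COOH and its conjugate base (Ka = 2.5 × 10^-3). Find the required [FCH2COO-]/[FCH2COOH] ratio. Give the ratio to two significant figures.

ratio = 0.49

pKa = -log(2.5 × 10^-3) = 2.602
pH = pKa + log(r) ⇒ log(r) = 2.29 − 2.602 = -0.312
r = [FCH2COO-]/[FCH2COOH] = 10^(-0.312) = 0.488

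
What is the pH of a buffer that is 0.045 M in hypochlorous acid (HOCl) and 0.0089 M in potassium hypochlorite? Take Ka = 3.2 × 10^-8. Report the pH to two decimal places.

pH = 6.79

pKa = −log(3.2 × 10^-8) = 7.495
pH = pKa + log([A⁻]/[HA]) = 7.495 + log(0.0089/0.045)
pH = 7.495 + (-0.704) = 6.79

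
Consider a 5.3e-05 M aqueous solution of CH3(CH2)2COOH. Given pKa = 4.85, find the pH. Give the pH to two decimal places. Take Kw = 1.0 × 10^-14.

CH3(CH2)2COOH ⇌ CH3(CH2)2COO- + H+
Ka = 10^(−4.85) = 1.41 × 10^-5
From the ICE table, Ka = [H+]²/(5.3e-05 − [H+]) = 1.41 × 10^-5.
The 5% rule fails; solving [H+]² + Ka·[H+] − Ka·C₀ = 0 exactly:
[H+] = (−Ka + √(Ka² + 4·Ka·C₀))/2 = 2.12 × 10^-5 M
pH = −log(2.12 × 10^-5) = 4.67

pH = 4.67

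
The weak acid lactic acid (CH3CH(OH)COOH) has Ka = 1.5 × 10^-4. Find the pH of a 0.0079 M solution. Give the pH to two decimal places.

CH3CH(OH)COOH ⇌ CH3CH(OH)COO- + H+
Let x = [H+] at equilibrium. Ka = x²/(0.0079 − x).
The 5% rule fails; solving x² + Ka·x − Ka·C₀ = 0 exactly:
x = [−0.00015 + √(0.00015² + 4.74e-06)]/2 = 1.02 × 10^-3 M
pH = −log(1.02 × 10^-3) = 2.99

pH = 2.99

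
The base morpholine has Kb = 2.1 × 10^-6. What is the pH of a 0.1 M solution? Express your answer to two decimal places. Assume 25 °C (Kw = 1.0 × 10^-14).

pH = 10.66

C4H8ONH + H2O ⇌ C4H8ONH2+ + OH-
Kb = [OH-]²/(0.1 − [OH-]) = 2.1 × 10^-6
Assume [OH-] ≪ 0.1: [OH-] ≈ √(2.1 × 10^-6 × 0.1) = 4.58 × 10^-4 M
pOH = −log(4.58 × 10^-4) = 3.34; pH = 14.00 − 3.34 = 10.66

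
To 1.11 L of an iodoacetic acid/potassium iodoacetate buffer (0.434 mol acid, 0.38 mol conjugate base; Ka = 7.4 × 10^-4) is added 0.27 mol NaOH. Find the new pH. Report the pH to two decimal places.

pH = 3.73

OH- converts ICH2COOH to ICH2COO-: ICH2COOH → 0.164 mol, ICH2COO- → 0.65 mol.
pKa = −log(7.4 × 10^-4) = 3.131
pH = pKa + log(n_ICH2COO-/n_ICH2COOH) = 3.131 + log(0.65/0.164) = 3.131 + (+0.598)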